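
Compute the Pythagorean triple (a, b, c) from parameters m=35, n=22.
(741, 1540, 1709)

Euclid's formula: a = m² - n², b = 2mn, c = m² + n²
m = 35, n = 22
a = 35² - 22² = 1225 - 484 = 741
b = 2 × 35 × 22 = 1540
c = 35² + 22² = 1225 + 484 = 1709
Verification: 741² + 1540² = 549081 + 2371600 = 2920681 = 1709² ✓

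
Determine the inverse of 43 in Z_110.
87

gcd(43, 110) = 1, so the inverse exists.
Extended Euclidean algorithm on (110, 43):
110 = 2 × 43 + 24  ⟹  24 = (1)·110 + (-2)·43
43 = 1 × 24 + 19  ⟹  19 = (-1)·110 + (3)·43
24 = 1 × 19 + 5  ⟹  5 = (2)·110 + (-5)·43
19 = 3 × 5 + 4  ⟹  4 = (-7)·110 + (18)·43
5 = 1 × 4 + 1  ⟹  1 = (9)·110 + (-23)·43
So (-23)·43 ≡ 1 (mod 110), i.e. 43^(-1) ≡ -23 ≡ 87 (mod 110).
Check: 43 × 87 = 3741 ≡ 1 (mod 110)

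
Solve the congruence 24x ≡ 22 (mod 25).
x ≡ 3 (mod 25)

gcd(24, 25) = 1, which divides 22, so solutions exist.
Find 24^(-1) mod 25 by the extended Euclidean algorithm:
25 = 1 × 24 + 1  ⟹  1 = (1)·25 + (-1)·24
So (-1)·24 ≡ 1 (mod 25), i.e. 24^(-1) ≡ -1 ≡ 24 (mod 25).
x ≡ 24 × 22 = 528 ≡ 3 (mod 25).
Check: 24 × 3 = 72 ≡ 22 (mod 25).
Unique solution: x ≡ 3 (mod 25)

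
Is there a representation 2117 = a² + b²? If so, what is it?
1² + 46² (a=1, b=46)

Factorization: 2117 = 29 × 73
By Fermat: n is sum of two squares iff every prime p ≡ 3 (mod 4) appears to even power.
All primes ≡ 3 (mod 4) appear to even power.
Search a = 0, 1, 2, … for 2117 - a² a perfect square: first hit at a = 1: 2117 - 1 = 2116 = 46².
2117 = 1² + 46² = 1 + 2116 ✓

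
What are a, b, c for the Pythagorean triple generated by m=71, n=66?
(685, 9372, 9397)

Euclid's formula: a = m² - n², b = 2mn, c = m² + n²
m = 71, n = 66
a = 71² - 66² = 5041 - 4356 = 685
b = 2 × 71 × 66 = 9372
c = 71² + 66² = 5041 + 4356 = 9397
Verification: 685² + 9372² = 469225 + 87834384 = 88303609 = 9397² ✓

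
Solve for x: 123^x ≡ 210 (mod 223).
24

Baby-step giant-step with step n = ⌈√223⌉ = 15.
Baby steps 123^j mod 223 (j:value) for j=0..14: 0:1, 1:123, 2:188, 3:155, 4:110, 5:150, 6:164, 7:102, 8:58, 9:221, 10:200, 11:70, 12:136, 13:3, 14:146.
Giant-step multiplier: 123^(-15) ≡ 123^(222-15) = 123^207 ≡ 206 (mod 223).
Giant steps γ_i = 210·206^i mod 223: γ_0=210, γ_1=221 (in table at j=9).
x = i·n + j = 1·15 + 9 = 24.
Check: 123^24 ≡ 210 (mod 223).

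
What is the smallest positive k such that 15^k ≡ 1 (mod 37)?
36

37 is prime, so ord(15) divides φ(37) = 36.
Divisors of 36: 1, 2, 3, 4, 6, 9, 12, 18, 36.
Repeated squaring: 15^1 ≡ 15, 15^2 ≡ 3, 15^4 ≡ 9, 15^8 ≡ 7, 15^16 ≡ 12, 15^32 ≡ 33 (mod 37).
Test 15^d mod 37 for each divisor d in increasing order:
15^1 ≡ 15
15^2 ≡ 3
15^3 = 15^2·15^1 ≡ 8
15^4 ≡ 9
15^6 = 15^4·15^2 ≡ 27
15^9 = 15^8·15^1 ≡ 31
15^12 = 15^8·15^4 ≡ 26
15^18 = 15^16·15^2 ≡ 36
15^36 = 15^32·15^4 ≡ 1  ← first divisor giving 1
The order is 36.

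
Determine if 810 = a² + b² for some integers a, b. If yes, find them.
9² + 27² (a=9, b=27)

Factorization: 810 = 2 × 3^4 × 5
By Fermat: n is sum of two squares iff every prime p ≡ 3 (mod 4) appears to even power.
All primes ≡ 3 (mod 4) appear to even power.
Search a = 0, 1, 2, … for 810 - a² a perfect square: first hit at a = 9: 810 - 81 = 729 = 27².
810 = 9² + 27² = 81 + 729 ✓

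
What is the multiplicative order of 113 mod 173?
86

173 is prime, so ord(113) divides φ(173) = 172.
Divisors of 172: 1, 2, 4, 43, 86, 172.
Repeated squaring: 113^1 ≡ 113, 113^2 ≡ 140, 113^4 ≡ 51, 113^8 ≡ 6, 113^16 ≡ 36, 113^32 ≡ 85, 113^64 ≡ 132, 113^128 ≡ 124 (mod 173).
Test 113^d mod 173 for each divisor d in increasing order:
113^1 ≡ 113
113^2 ≡ 140
113^4 ≡ 51
113^43 = 113^32·113^8·113^2·113^1 ≡ 172
113^86 = 113^64·113^16·113^4·113^2 ≡ 1  ← first divisor giving 1
The order is 86.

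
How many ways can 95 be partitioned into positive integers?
104651419

p(n) counts ways to write n as a sum of positive integers (order ignored).
Euler's pentagonal recurrence: p(k) = p(k-1) + p(k-2) - p(k-5) - p(k-7) + p(k-12) + p(k-15) - ... (offsets j(3j∓1)/2, signs ++--, p(0)=1, p(<0)=0).
DP table for k = 0..94: p(0)=1, p(1)=1, p(2)=2, p(3)=3, p(4)=5, p(5)=7, p(6)=11, p(7)=15, p(8)=22, p(9)=30, p(10)=42, p(11)=56, p(12)=77, p(13)=101, p(14)=135, p(15)=176, p(16)=231, p(17)=297, p(18)=385, p(19)=490, p(20)=627, p(21)=792, p(22)=1002, p(23)=1255, p(24)=1575, p(25)=1958, p(26)=2436, p(27)=3010, p(28)=3718, p(29)=4565, p(30)=5604, p(31)=6842, p(32)=8349, p(33)=10143, p(34)=12310, p(35)=14883, p(36)=17977, p(37)=21637, p(38)=26015, p(39)=31185, p(40)=37338, p(41)=44583, p(42)=53174, p(43)=63261, p(44)=75175, p(45)=89134, p(46)=105558, p(47)=124754, p(48)=147273, p(49)=173525, p(50)=204226, p(51)=239943, p(52)=281589, p(53)=329931, p(54)=386155, p(55)=451276, p(56)=526823, p(57)=614154, p(58)=715220, p(59)=831820, p(60)=966467, p(61)=1121505, p(62)=1300156, p(63)=1505499, p(64)=1741630, p(65)=2012558, p(66)=2323520, p(67)=2679689, p(68)=3087735, p(69)=3554345, p(70)=4087968, p(71)=4697205, p(72)=5392783, p(73)=6185689, p(74)=7089500, p(75)=8118264, p(76)=9289091, p(77)=10619863, p(78)=12132164, p(79)=13848650, p(80)=15796476, p(81)=18004327, p(82)=20506255, p(83)=23338469, p(84)=26543660, p(85)=30167357, p(86)=34262962, p(87)=38887673, p(88)=44108109, p(89)=49995925, p(90)=56634173, p(91)=64112359, p(92)=72533807, p(93)=82010177, p(94)=92669720.
Final step: p(95) = p(94) + p(93) - p(90) - p(88) + p(83) + p(80) - p(73) - p(69) + p(60) + p(55) - p(44) - p(38) + p(25) + p(18) - p(3)
= 92669720 + 82010177 - 56634173 - 44108109 + 23338469 + 15796476 - 6185689 - 3554345 + 966467 + 451276 - 75175 - 26015 + 1958 + 385 - 3
= 104651419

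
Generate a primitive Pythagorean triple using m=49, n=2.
(2397, 196, 2405)

Euclid's formula: a = m² - n², b = 2mn, c = m² + n²
m = 49, n = 2
a = 49² - 2² = 2401 - 4 = 2397
b = 2 × 49 × 2 = 196
c = 49² + 2² = 2401 + 4 = 2405
Verification: 2397² + 196² = 5745609 + 38416 = 5784025 = 2405² ✓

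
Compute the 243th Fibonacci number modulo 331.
191

Matrix identity: Q^n = [[F_(n+1), F_n], [F_n, F_(n-1)]] with Q = [[1,1],[1,0]].
n = 243 = 11110011₂. Square-and-multiply, entries mod 331:
Q^1 = [[1,1],[1,0]]
Q^3 = (Q^1)²·Q = [[3,2],[2,1]]
Q^7 = (Q^3)²·Q = [[21,13],[13,8]]
Q^15 = (Q^7)²·Q = [[325,279],[279,46]]
Q^30 = (Q^15)² = [[92,237],[237,186]]
Q^60 = (Q^30)² = [[88,17],[17,71]]
Q^121 = (Q^60)²·Q = [[144,89],[89,55]]
Q^243 = (Q^121)²·Q = [[28,191],[191,168]]
F_243 mod 331 = Q^243[0][1] = 191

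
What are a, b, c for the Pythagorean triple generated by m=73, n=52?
(2625, 7592, 8033)

Euclid's formula: a = m² - n², b = 2mn, c = m² + n²
m = 73, n = 52
a = 73² - 52² = 5329 - 2704 = 2625
b = 2 × 73 × 52 = 7592
c = 73² + 52² = 5329 + 2704 = 8033
Verification: 2625² + 7592² = 6890625 + 57638464 = 64529089 = 8033² ✓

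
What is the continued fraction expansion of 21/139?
[0; 6, 1, 1, 1, 1, 1, 2]

Euclidean algorithm steps:
21 = 0 × 139 + 21
139 = 6 × 21 + 13
21 = 1 × 13 + 8
13 = 1 × 8 + 5
8 = 1 × 5 + 3
5 = 1 × 3 + 2
3 = 1 × 2 + 1
2 = 2 × 1 + 0
Continued fraction: [0; 6, 1, 1, 1, 1, 1, 2]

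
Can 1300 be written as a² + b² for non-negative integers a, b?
2² + 36² (a=2, b=36)

Factorization: 1300 = 2^2 × 5^2 × 13
By Fermat: n is sum of two squares iff every prime p ≡ 3 (mod 4) appears to even power.
All primes ≡ 3 (mod 4) appear to even power.
Search a = 0, 1, 2, … for 1300 - a² a perfect square: first hit at a = 2: 1300 - 4 = 1296 = 36².
1300 = 2² + 36² = 4 + 1296 ✓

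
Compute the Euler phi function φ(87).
56

87 = 3 × 29
φ(n) = n × ∏(1 - 1/p) for each prime p dividing n
φ(87) = 87 × (1 - 1/3) × (1 - 1/29) = 56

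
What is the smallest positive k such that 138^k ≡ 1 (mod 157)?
78

157 is prime, so ord(138) divides φ(157) = 156.
Divisors of 156: 1, 2, 3, 4, 6, 12, 13, 26, 39, 52, 78, 156.
Repeated squaring: 138^1 ≡ 138, 138^2 ≡ 47, 138^4 ≡ 11, 138^8 ≡ 121, 138^16 ≡ 40, 138^32 ≡ 30, 138^64 ≡ 115, 138^128 ≡ 37 (mod 157).
Test 138^d mod 157 for each divisor d in increasing order:
138^1 ≡ 138
138^2 ≡ 47
138^3 = 138^2·138^1 ≡ 49
138^4 ≡ 11
138^6 = 138^4·138^2 ≡ 46
138^12 = 138^8·138^4 ≡ 75
138^13 = 138^8·138^4·138^1 ≡ 145
138^26 = 138^16·138^8·138^2 ≡ 144
138^39 = 138^32·138^4·138^2·138^1 ≡ 156
138^52 = 138^32·138^16·138^4 ≡ 12
138^78 = 138^64·138^8·138^4·138^2 ≡ 1  ← first divisor giving 1
The order is 78.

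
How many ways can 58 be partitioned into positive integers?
715220

p(n) counts ways to write n as a sum of positive integers (order ignored).
Euler's pentagonal recurrence: p(k) = p(k-1) + p(k-2) - p(k-5) - p(k-7) + p(k-12) + p(k-15) - ... (offsets j(3j∓1)/2, signs ++--, p(0)=1, p(<0)=0).
DP table for k = 0..57: p(0)=1, p(1)=1, p(2)=2, p(3)=3, p(4)=5, p(5)=7, p(6)=11, p(7)=15, p(8)=22, p(9)=30, p(10)=42, p(11)=56, p(12)=77, p(13)=101, p(14)=135, p(15)=176, p(16)=231, p(17)=297, p(18)=385, p(19)=490, p(20)=627, p(21)=792, p(22)=1002, p(23)=1255, p(24)=1575, p(25)=1958, p(26)=2436, p(27)=3010, p(28)=3718, p(29)=4565, p(30)=5604, p(31)=6842, p(32)=8349, p(33)=10143, p(34)=12310, p(35)=14883, p(36)=17977, p(37)=21637, p(38)=26015, p(39)=31185, p(40)=37338, p(41)=44583, p(42)=53174, p(43)=63261, p(44)=75175, p(45)=89134, p(46)=105558, p(47)=124754, p(48)=147273, p(49)=173525, p(50)=204226, p(51)=239943, p(52)=281589, p(53)=329931, p(54)=386155, p(55)=451276, p(56)=526823, p(57)=614154.
Final step: p(58) = p(57) + p(56) - p(53) - p(51) + p(46) + p(43) - p(36) - p(32) + p(23) + p(18) - p(7) - p(1)
= 614154 + 526823 - 329931 - 239943 + 105558 + 63261 - 17977 - 8349 + 1255 + 385 - 15 - 1
= 715220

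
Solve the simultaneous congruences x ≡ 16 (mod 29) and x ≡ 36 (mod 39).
1089

Using Chinese Remainder Theorem:
M = 29 × 39 = 1131
M1 = 39, M2 = 29
y1 = 39^(-1) mod 29 = 3
y2 = 29^(-1) mod 39 = 35
x = (16×39×3 + 36×29×35) mod 1131 = 1089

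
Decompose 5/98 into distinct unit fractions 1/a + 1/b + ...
1/20 + 1/980

Greedy algorithm:
5/98: ceiling(98/5) = 20, use 1/20
1/980: ceiling(980/1) = 980, use 1/980
Result: 5/98 = 1/20 + 1/980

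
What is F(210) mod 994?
568

Matrix identity: Q^n = [[F_(n+1), F_n], [F_n, F_(n-1)]] with Q = [[1,1],[1,0]].
n = 210 = 11010010₂. Square-and-multiply, entries mod 994:
Q^1 = [[1,1],[1,0]]
Q^3 = (Q^1)²·Q = [[3,2],[2,1]]
Q^6 = (Q^3)² = [[13,8],[8,5]]
Q^13 = (Q^6)²·Q = [[377,233],[233,144]]
Q^26 = (Q^13)² = [[600,125],[125,475]]
Q^52 = (Q^26)² = [[887,185],[185,702]]
Q^105 = (Q^52)²·Q = [[685,944],[944,735]]
Q^210 = (Q^105)² = [[569,568],[568,1]]
F_210 mod 994 = Q^210[0][1] = 568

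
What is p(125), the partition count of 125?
3163127352

p(n) counts ways to write n as a sum of positive integers (order ignored).
Euler's pentagonal recurrence: p(k) = p(k-1) + p(k-2) - p(k-5) - p(k-7) + p(k-12) + p(k-15) - ... (offsets j(3j∓1)/2, signs ++--, p(0)=1, p(<0)=0).
DP table for k = 0..124: p(0)=1, p(1)=1, p(2)=2, p(3)=3, p(4)=5, p(5)=7, p(6)=11, p(7)=15, p(8)=22, p(9)=30, p(10)=42, p(11)=56, p(12)=77, p(13)=101, p(14)=135, p(15)=176, p(16)=231, p(17)=297, p(18)=385, p(19)=490, p(20)=627, p(21)=792, p(22)=1002, p(23)=1255, p(24)=1575, p(25)=1958, p(26)=2436, p(27)=3010, p(28)=3718, p(29)=4565, p(30)=5604, p(31)=6842, p(32)=8349, p(33)=10143, p(34)=12310, p(35)=14883, p(36)=17977, p(37)=21637, p(38)=26015, p(39)=31185, p(40)=37338, p(41)=44583, p(42)=53174, p(43)=63261, p(44)=75175, p(45)=89134, p(46)=105558, p(47)=124754, p(48)=147273, p(49)=173525, p(50)=204226, p(51)=239943, p(52)=281589, p(53)=329931, p(54)=386155, p(55)=451276, p(56)=526823, p(57)=614154, p(58)=715220, p(59)=831820, p(60)=966467, p(61)=1121505, p(62)=1300156, p(63)=1505499, p(64)=1741630, p(65)=2012558, p(66)=2323520, p(67)=2679689, p(68)=3087735, p(69)=3554345, p(70)=4087968, p(71)=4697205, p(72)=5392783, p(73)=6185689, p(74)=7089500, p(75)=8118264, p(76)=9289091, p(77)=10619863, p(78)=12132164, p(79)=13848650, p(80)=15796476, p(81)=18004327, p(82)=20506255, p(83)=23338469, p(84)=26543660, p(85)=30167357, p(86)=34262962, p(87)=38887673, p(88)=44108109, p(89)=49995925, p(90)=56634173, p(91)=64112359, p(92)=72533807, p(93)=82010177, p(94)=92669720, p(95)=104651419, p(96)=118114304, p(97)=133230930, p(98)=150198136, p(99)=169229875, p(100)=190569292, p(101)=214481126, p(102)=241265379, p(103)=271248950, p(104)=304801365, p(105)=342325709, p(106)=384276336, p(107)=431149389, p(108)=483502844, p(109)=541946240, p(110)=607163746, p(111)=679903203, p(112)=761002156, p(113)=851376628, p(114)=952050665, p(115)=1064144451, p(116)=1188908248, p(117)=1327710076, p(118)=1482074143, p(119)=1653668665, p(120)=1844349560, p(121)=2056148051, p(122)=2291320912, p(123)=2552338241, p(124)=2841940500.
Final step: p(125) = p(124) + p(123) - p(120) - p(118) + p(113) + p(110) - p(103) - p(99) + p(90) + p(85) - p(74) - p(68) + p(55) + p(48) - p(33) - p(25) + p(8)
= 2841940500 + 2552338241 - 1844349560 - 1482074143 + 851376628 + 607163746 - 271248950 - 169229875 + 56634173 + 30167357 - 7089500 - 3087735 + 451276 + 147273 - 10143 - 1958 + 22
= 3163127352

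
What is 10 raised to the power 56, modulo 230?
220

Repeated squaring. Binary of 56 = 111000.
10^1 ≡ 10 (mod 230); 10^2 ≡ 100 (mod 230); 10^4 ≡ 110 (mod 230); 10^8 ≡ 140 (mod 230); 10^16 ≡ 50 (mod 230); 10^32 ≡ 200 (mod 230)
10^56 = 10^8 × 10^16 × 10^32 ≡ 220 (mod 230)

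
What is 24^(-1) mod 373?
171

gcd(24, 373) = 1, so the inverse exists.
Extended Euclidean algorithm on (373, 24):
373 = 15 × 24 + 13  ⟹  13 = (1)·373 + (-15)·24
24 = 1 × 13 + 11  ⟹  11 = (-1)·373 + (16)·24
13 = 1 × 11 + 2  ⟹  2 = (2)·373 + (-31)·24
11 = 5 × 2 + 1  ⟹  1 = (-11)·373 + (171)·24
So (171)·24 ≡ 1 (mod 373), i.e. 24^(-1) ≡ 171 (mod 373).
Check: 24 × 171 = 4104 ≡ 1 (mod 373)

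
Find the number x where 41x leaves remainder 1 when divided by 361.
317

gcd(41, 361) = 1, so the inverse exists.
Extended Euclidean algorithm on (361, 41):
361 = 8 × 41 + 33  ⟹  33 = (1)·361 + (-8)·41
41 = 1 × 33 + 8  ⟹  8 = (-1)·361 + (9)·41
33 = 4 × 8 + 1  ⟹  1 = (5)·361 + (-44)·41
So (-44)·41 ≡ 1 (mod 361), i.e. 41^(-1) ≡ -44 ≡ 317 (mod 361).
Check: 41 × 317 = 12997 ≡ 1 (mod 361)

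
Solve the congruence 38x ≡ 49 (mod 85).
x ≡ 8 (mod 85)

gcd(38, 85) = 1, which divides 49, so solutions exist.
Find 38^(-1) mod 85 by the extended Euclidean algorithm:
85 = 2 × 38 + 9  ⟹  9 = (1)·85 + (-2)·38
38 = 4 × 9 + 2  ⟹  2 = (-4)·85 + (9)·38
9 = 4 × 2 + 1  ⟹  1 = (17)·85 + (-38)·38
So (-38)·38 ≡ 1 (mod 85), i.e. 38^(-1) ≡ -38 ≡ 47 (mod 85).
x ≡ 47 × 49 = 2303 ≡ 8 (mod 85).
Check: 38 × 8 = 304 ≡ 49 (mod 85).
Unique solution: x ≡ 8 (mod 85)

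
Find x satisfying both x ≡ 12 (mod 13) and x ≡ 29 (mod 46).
259

Using Chinese Remainder Theorem:
M = 13 × 46 = 598
M1 = 46, M2 = 13
y1 = 46^(-1) mod 13 = 2
y2 = 13^(-1) mod 46 = 39
x = (12×46×2 + 29×13×39) mod 598 = 259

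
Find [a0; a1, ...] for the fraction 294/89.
[3; 3, 3, 2, 1, 2]

Euclidean algorithm steps:
294 = 3 × 89 + 27
89 = 3 × 27 + 8
27 = 3 × 8 + 3
8 = 2 × 3 + 2
3 = 1 × 2 + 1
2 = 2 × 1 + 0
Continued fraction: [3; 3, 3, 2, 1, 2]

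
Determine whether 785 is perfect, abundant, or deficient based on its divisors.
deficient

Proper divisors of 785: sum = 1 + 5 + 157 = 163
Since 163 < 785, 785 is deficient.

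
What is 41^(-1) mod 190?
51

gcd(41, 190) = 1, so the inverse exists.
Extended Euclidean algorithm on (190, 41):
190 = 4 × 41 + 26  ⟹  26 = (1)·190 + (-4)·41
41 = 1 × 26 + 15  ⟹  15 = (-1)·190 + (5)·41
26 = 1 × 15 + 11  ⟹  11 = (2)·190 + (-9)·41
15 = 1 × 11 + 4  ⟹  4 = (-3)·190 + (14)·41
11 = 2 × 4 + 3  ⟹  3 = (8)·190 + (-37)·41
4 = 1 × 3 + 1  ⟹  1 = (-11)·190 + (51)·41
So (51)·41 ≡ 1 (mod 190), i.e. 41^(-1) ≡ 51 (mod 190).
Check: 41 × 51 = 2091 ≡ 1 (mod 190)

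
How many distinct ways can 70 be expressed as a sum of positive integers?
4087968

p(n) counts ways to write n as a sum of positive integers (order ignored).
Euler's pentagonal recurrence: p(k) = p(k-1) + p(k-2) - p(k-5) - p(k-7) + p(k-12) + p(k-15) - ... (offsets j(3j∓1)/2, signs ++--, p(0)=1, p(<0)=0).
DP table for k = 0..69: p(0)=1, p(1)=1, p(2)=2, p(3)=3, p(4)=5, p(5)=7, p(6)=11, p(7)=15, p(8)=22, p(9)=30, p(10)=42, p(11)=56, p(12)=77, p(13)=101, p(14)=135, p(15)=176, p(16)=231, p(17)=297, p(18)=385, p(19)=490, p(20)=627, p(21)=792, p(22)=1002, p(23)=1255, p(24)=1575, p(25)=1958, p(26)=2436, p(27)=3010, p(28)=3718, p(29)=4565, p(30)=5604, p(31)=6842, p(32)=8349, p(33)=10143, p(34)=12310, p(35)=14883, p(36)=17977, p(37)=21637, p(38)=26015, p(39)=31185, p(40)=37338, p(41)=44583, p(42)=53174, p(43)=63261, p(44)=75175, p(45)=89134, p(46)=105558, p(47)=124754, p(48)=147273, p(49)=173525, p(50)=204226, p(51)=239943, p(52)=281589, p(53)=329931, p(54)=386155, p(55)=451276, p(56)=526823, p(57)=614154, p(58)=715220, p(59)=831820, p(60)=966467, p(61)=1121505, p(62)=1300156, p(63)=1505499, p(64)=1741630, p(65)=2012558, p(66)=2323520, p(67)=2679689, p(68)=3087735, p(69)=3554345.
Final step: p(70) = p(69) + p(68) - p(65) - p(63) + p(58) + p(55) - p(48) - p(44) + p(35) + p(30) - p(19) - p(13) + p(0)
= 3554345 + 3087735 - 2012558 - 1505499 + 715220 + 451276 - 147273 - 75175 + 14883 + 5604 - 490 - 101 + 1
= 4087968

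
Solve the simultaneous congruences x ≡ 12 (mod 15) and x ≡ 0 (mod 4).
12

Using Chinese Remainder Theorem:
M = 15 × 4 = 60
M1 = 4, M2 = 15
y1 = 4^(-1) mod 15 = 4
y2 = 15^(-1) mod 4 = 3
x = (12×4×4 + 0×15×3) mod 60 = 12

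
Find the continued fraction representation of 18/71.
[0; 3, 1, 17]

Euclidean algorithm steps:
18 = 0 × 71 + 18
71 = 3 × 18 + 17
18 = 1 × 17 + 1
17 = 17 × 1 + 0
Continued fraction: [0; 3, 1, 17]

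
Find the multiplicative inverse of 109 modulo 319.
120

gcd(109, 319) = 1, so the inverse exists.
Extended Euclidean algorithm on (319, 109):
319 = 2 × 109 + 101  ⟹  101 = (1)·319 + (-2)·109
109 = 1 × 101 + 8  ⟹  8 = (-1)·319 + (3)·109
101 = 12 × 8 + 5  ⟹  5 = (13)·319 + (-38)·109
8 = 1 × 5 + 3  ⟹  3 = (-14)·319 + (41)·109
5 = 1 × 3 + 2  ⟹  2 = (27)·319 + (-79)·109
3 = 1 × 2 + 1  ⟹  1 = (-41)·319 + (120)·109
So (120)·109 ≡ 1 (mod 319), i.e. 109^(-1) ≡ 120 (mod 319).
Check: 109 × 120 = 13080 ≡ 1 (mod 319)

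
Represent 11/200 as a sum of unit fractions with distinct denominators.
1/19 + 1/423 + 1/229629 + 1/123035218200

Greedy algorithm:
11/200: ceiling(200/11) = 19, use 1/19
9/3800: ceiling(3800/9) = 423, use 1/423
7/1607400: ceiling(1607400/7) = 229629, use 1/229629
1/123035218200: ceiling(123035218200/1) = 123035218200, use 1/123035218200
Result: 11/200 = 1/19 + 1/423 + 1/229629 + 1/123035218200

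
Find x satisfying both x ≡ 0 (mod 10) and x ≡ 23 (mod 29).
110

Using Chinese Remainder Theorem:
M = 10 × 29 = 290
M1 = 29, M2 = 10
y1 = 29^(-1) mod 10 = 9
y2 = 10^(-1) mod 29 = 3
x = (0×29×9 + 23×10×3) mod 290 = 110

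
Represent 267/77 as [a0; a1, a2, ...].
[3; 2, 7, 5]

Euclidean algorithm steps:
267 = 3 × 77 + 36
77 = 2 × 36 + 5
36 = 7 × 5 + 1
5 = 5 × 1 + 0
Continued fraction: [3; 2, 7, 5]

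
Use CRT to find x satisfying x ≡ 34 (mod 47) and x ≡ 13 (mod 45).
598

Using Chinese Remainder Theorem:
M = 47 × 45 = 2115
M1 = 45, M2 = 47
y1 = 45^(-1) mod 47 = 23
y2 = 47^(-1) mod 45 = 23
x = (34×45×23 + 13×47×23) mod 2115 = 598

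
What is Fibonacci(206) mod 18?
17

Matrix identity: Q^n = [[F_(n+1), F_n], [F_n, F_(n-1)]] with Q = [[1,1],[1,0]].
n = 206 = 11001110₂. Square-and-multiply, entries mod 18:
Q^1 = [[1,1],[1,0]]
Q^3 = (Q^1)²·Q = [[3,2],[2,1]]
Q^6 = (Q^3)² = [[13,8],[8,5]]
Q^12 = (Q^6)² = [[17,0],[0,17]]
Q^25 = (Q^12)²·Q = [[1,1],[1,0]]
Q^51 = (Q^25)²·Q = [[3,2],[2,1]]
Q^103 = (Q^51)²·Q = [[3,13],[13,8]]
Q^206 = (Q^103)² = [[16,17],[17,17]]
F_206 mod 18 = Q^206[0][1] = 17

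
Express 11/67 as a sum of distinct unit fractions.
1/7 + 1/47 + 1/22043

Greedy algorithm:
11/67: ceiling(67/11) = 7, use 1/7
10/469: ceiling(469/10) = 47, use 1/47
1/22043: ceiling(22043/1) = 22043, use 1/22043
Result: 11/67 = 1/7 + 1/47 + 1/22043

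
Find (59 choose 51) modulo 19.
0

Using Lucas' theorem:
Write n=59 and k=51 in base 19:
n in base 19: [3, 2]
k in base 19: [2, 13]
C(59,51) mod 19 = ∏ C(n_i, k_i) mod 19
Digit binomials (mod 19): C(3,2) = 3; C(2,13) = 0 (k_i > n_i)
Product: 3 × 0 = 0 ≡ 0 (mod 19)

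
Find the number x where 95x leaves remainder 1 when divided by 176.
63

gcd(95, 176) = 1, so the inverse exists.
Extended Euclidean algorithm on (176, 95):
176 = 1 × 95 + 81  ⟹  81 = (1)·176 + (-1)·95
95 = 1 × 81 + 14  ⟹  14 = (-1)·176 + (2)·95
81 = 5 × 14 + 11  ⟹  11 = (6)·176 + (-11)·95
14 = 1 × 11 + 3  ⟹  3 = (-7)·176 + (13)·95
11 = 3 × 3 + 2  ⟹  2 = (27)·176 + (-50)·95
3 = 1 × 2 + 1  ⟹  1 = (-34)·176 + (63)·95
So (63)·95 ≡ 1 (mod 176), i.e. 95^(-1) ≡ 63 (mod 176).
Check: 95 × 63 = 5985 ≡ 1 (mod 176)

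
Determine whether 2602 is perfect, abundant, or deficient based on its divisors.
deficient

Proper divisors of 2602: sum = 1 + 2 + 1301 = 1304
Since 1304 < 2602, 2602 is deficient.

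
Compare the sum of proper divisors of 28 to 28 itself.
perfect

Proper divisors of 28: sum = 1 + 2 + 4 + 7 + 14 = 28
Since 28 = 28, 28 is perfect.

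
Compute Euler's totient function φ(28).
12

28 = 2^2 × 7
φ(n) = n × ∏(1 - 1/p) for each prime p dividing n
φ(28) = 28 × (1 - 1/2) × (1 - 1/7) = 12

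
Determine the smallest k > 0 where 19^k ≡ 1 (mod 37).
36

37 is prime, so ord(19) divides φ(37) = 36.
Divisors of 36: 1, 2, 3, 4, 6, 9, 12, 18, 36.
Repeated squaring: 19^1 ≡ 19, 19^2 ≡ 28, 19^4 ≡ 7, 19^8 ≡ 12, 19^16 ≡ 33, 19^32 ≡ 16 (mod 37).
Test 19^d mod 37 for each divisor d in increasing order:
19^1 ≡ 19
19^2 ≡ 28
19^3 = 19^2·19^1 ≡ 14
19^4 ≡ 7
19^6 = 19^4·19^2 ≡ 11
19^9 = 19^8·19^1 ≡ 6
19^12 = 19^8·19^4 ≡ 10
19^18 = 19^16·19^2 ≡ 36
19^36 = 19^32·19^4 ≡ 1  ← first divisor giving 1
The order is 36.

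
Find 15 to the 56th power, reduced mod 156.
9

Repeated squaring. Binary of 56 = 111000.
15^1 ≡ 15 (mod 156); 15^2 ≡ 69 (mod 156); 15^4 ≡ 81 (mod 156); 15^8 ≡ 9 (mod 156); 15^16 ≡ 81 (mod 156); 15^32 ≡ 9 (mod 156)
15^56 = 15^8 × 15^16 × 15^32 ≡ 9 (mod 156)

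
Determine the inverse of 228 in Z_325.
67

gcd(228, 325) = 1, so the inverse exists.
Extended Euclidean algorithm on (325, 228):
325 = 1 × 228 + 97  ⟹  97 = (1)·325 + (-1)·228
228 = 2 × 97 + 34  ⟹  34 = (-2)·325 + (3)·228
97 = 2 × 34 + 29  ⟹  29 = (5)·325 + (-7)·228
34 = 1 × 29 + 5  ⟹  5 = (-7)·325 + (10)·228
29 = 5 × 5 + 4  ⟹  4 = (40)·325 + (-57)·228
5 = 1 × 4 + 1  ⟹  1 = (-47)·325 + (67)·228
So (67)·228 ≡ 1 (mod 325), i.e. 228^(-1) ≡ 67 (mod 325).
Check: 228 × 67 = 15276 ≡ 1 (mod 325)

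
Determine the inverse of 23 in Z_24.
23

gcd(23, 24) = 1, so the inverse exists.
Extended Euclidean algorithm on (24, 23):
24 = 1 × 23 + 1  ⟹  1 = (1)·24 + (-1)·23
So (-1)·23 ≡ 1 (mod 24), i.e. 23^(-1) ≡ -1 ≡ 23 (mod 24).
Check: 23 × 23 = 529 ≡ 1 (mod 24)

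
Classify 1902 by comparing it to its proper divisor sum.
abundant

Proper divisors of 1902: sum = 1 + 2 + 3 + 6 + 317 + 634 + 951 = 1914
Since 1914 > 1902, 1902 is abundant.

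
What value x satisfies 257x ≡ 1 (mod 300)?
293

gcd(257, 300) = 1, so the inverse exists.
Extended Euclidean algorithm on (300, 257):
300 = 1 × 257 + 43  ⟹  43 = (1)·300 + (-1)·257
257 = 5 × 43 + 42  ⟹  42 = (-5)·300 + (6)·257
43 = 1 × 42 + 1  ⟹  1 = (6)·300 + (-7)·257
So (-7)·257 ≡ 1 (mod 300), i.e. 257^(-1) ≡ -7 ≡ 293 (mod 300).
Check: 257 × 293 = 75301 ≡ 1 (mod 300)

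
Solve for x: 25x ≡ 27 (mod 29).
x ≡ 15 (mod 29)

gcd(25, 29) = 1, which divides 27, so solutions exist.
Find 25^(-1) mod 29 by the extended Euclidean algorithm:
29 = 1 × 25 + 4  ⟹  4 = (1)·29 + (-1)·25
25 = 6 × 4 + 1  ⟹  1 = (-6)·29 + (7)·25
So (7)·25 ≡ 1 (mod 29), i.e. 25^(-1) ≡ 7 (mod 29).
x ≡ 7 × 27 = 189 ≡ 15 (mod 29).
Check: 25 × 15 = 375 ≡ 27 (mod 29).
Unique solution: x ≡ 15 (mod 29)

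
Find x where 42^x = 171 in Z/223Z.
114

Baby-step giant-step with step n = ⌈√223⌉ = 15.
Baby steps 42^j mod 223 (j:value) for j=0..14: 0:1, 1:42, 2:203, 3:52, 4:177, 5:75, 6:28, 7:61, 8:109, 9:118, 10:50, 11:93, 12:115, 13:147, 14:153.
Giant-step multiplier: 42^(-15) ≡ 42^(222-15) = 42^207 ≡ 87 (mod 223).
Giant steps γ_i = 171·87^i mod 223: γ_0=171, γ_1=159, γ_2=7, γ_3=163, γ_4=132, γ_5=111, γ_6=68, γ_7=118 (in table at j=9).
x = i·n + j = 7·15 + 9 = 114.
Check: 42^114 ≡ 171 (mod 223).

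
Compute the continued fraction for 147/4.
[36; 1, 3]

Euclidean algorithm steps:
147 = 36 × 4 + 3
4 = 1 × 3 + 1
3 = 3 × 1 + 0
Continued fraction: [36; 1, 3]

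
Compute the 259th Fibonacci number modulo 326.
283

Matrix identity: Q^n = [[F_(n+1), F_n], [F_n, F_(n-1)]] with Q = [[1,1],[1,0]].
n = 259 = 100000011₂. Square-and-multiply, entries mod 326:
Q^1 = [[1,1],[1,0]]
Q^2 = (Q^1)² = [[2,1],[1,1]]
Q^4 = (Q^2)² = [[5,3],[3,2]]
Q^8 = (Q^4)² = [[34,21],[21,13]]
Q^16 = (Q^8)² = [[293,9],[9,284]]
Q^32 = (Q^16)² = [[192,303],[303,215]]
Q^64 = (Q^32)² = [[229,93],[93,136]]
Q^129 = (Q^64)²·Q = [[169,128],[128,41]]
Q^259 = (Q^129)²·Q = [[105,283],[283,148]]
F_259 mod 326 = Q^259[0][1] = 283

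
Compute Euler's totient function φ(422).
210

422 = 2 × 211
φ(n) = n × ∏(1 - 1/p) for each prime p dividing n
φ(422) = 422 × (1 - 1/2) × (1 - 1/211) = 210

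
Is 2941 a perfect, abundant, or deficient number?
deficient

Proper divisors of 2941: sum = 1 + 17 + 173 = 191
Since 191 < 2941, 2941 is deficient.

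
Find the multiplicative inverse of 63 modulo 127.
125

gcd(63, 127) = 1, so the inverse exists.
Extended Euclidean algorithm on (127, 63):
127 = 2 × 63 + 1  ⟹  1 = (1)·127 + (-2)·63
So (-2)·63 ≡ 1 (mod 127), i.e. 63^(-1) ≡ -2 ≡ 125 (mod 127).
Check: 63 × 125 = 7875 ≡ 1 (mod 127)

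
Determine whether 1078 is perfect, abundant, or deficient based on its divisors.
deficient

Proper divisors of 1078: sum = 1 + 2 + 7 + 11 + 14 + 22 + 49 + 77 + 98 + 154 + 539 = 974
Since 974 < 1078, 1078 is deficient.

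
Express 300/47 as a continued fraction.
[6; 2, 1, 1, 1, 1, 3]

Euclidean algorithm steps:
300 = 6 × 47 + 18
47 = 2 × 18 + 11
18 = 1 × 11 + 7
11 = 1 × 7 + 4
7 = 1 × 4 + 3
4 = 1 × 3 + 1
3 = 3 × 1 + 0
Continued fraction: [6; 2, 1, 1, 1, 1, 3]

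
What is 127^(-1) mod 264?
79

gcd(127, 264) = 1, so the inverse exists.
Extended Euclidean algorithm on (264, 127):
264 = 2 × 127 + 10  ⟹  10 = (1)·264 + (-2)·127
127 = 12 × 10 + 7  ⟹  7 = (-12)·264 + (25)·127
10 = 1 × 7 + 3  ⟹  3 = (13)·264 + (-27)·127
7 = 2 × 3 + 1  ⟹  1 = (-38)·264 + (79)·127
So (79)·127 ≡ 1 (mod 264), i.e. 127^(-1) ≡ 79 (mod 264).
Check: 127 × 79 = 10033 ≡ 1 (mod 264)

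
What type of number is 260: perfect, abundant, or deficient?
abundant

Proper divisors of 260: sum = 1 + 2 + 4 + 5 + 10 + 13 + 20 + 26 + 52 + 65 + 130 = 328
Since 328 > 260, 260 is abundant.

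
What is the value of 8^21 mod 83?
18

Repeated squaring. Binary of 21 = 10101.
8^1 ≡ 8 (mod 83); 8^2 ≡ 64 (mod 83); 8^4 ≡ 29 (mod 83); 8^8 ≡ 11 (mod 83); 8^16 ≡ 38 (mod 83)
8^21 = 8^1 × 8^4 × 8^16 ≡ 18 (mod 83)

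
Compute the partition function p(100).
190569292

p(n) counts ways to write n as a sum of positive integers (order ignored).
Euler's pentagonal recurrence: p(k) = p(k-1) + p(k-2) - p(k-5) - p(k-7) + p(k-12) + p(k-15) - ... (offsets j(3j∓1)/2, signs ++--, p(0)=1, p(<0)=0).
DP table for k = 0..99: p(0)=1, p(1)=1, p(2)=2, p(3)=3, p(4)=5, p(5)=7, p(6)=11, p(7)=15, p(8)=22, p(9)=30, p(10)=42, p(11)=56, p(12)=77, p(13)=101, p(14)=135, p(15)=176, p(16)=231, p(17)=297, p(18)=385, p(19)=490, p(20)=627, p(21)=792, p(22)=1002, p(23)=1255, p(24)=1575, p(25)=1958, p(26)=2436, p(27)=3010, p(28)=3718, p(29)=4565, p(30)=5604, p(31)=6842, p(32)=8349, p(33)=10143, p(34)=12310, p(35)=14883, p(36)=17977, p(37)=21637, p(38)=26015, p(39)=31185, p(40)=37338, p(41)=44583, p(42)=53174, p(43)=63261, p(44)=75175, p(45)=89134, p(46)=105558, p(47)=124754, p(48)=147273, p(49)=173525, p(50)=204226, p(51)=239943, p(52)=281589, p(53)=329931, p(54)=386155, p(55)=451276, p(56)=526823, p(57)=614154, p(58)=715220, p(59)=831820, p(60)=966467, p(61)=1121505, p(62)=1300156, p(63)=1505499, p(64)=1741630, p(65)=2012558, p(66)=2323520, p(67)=2679689, p(68)=3087735, p(69)=3554345, p(70)=4087968, p(71)=4697205, p(72)=5392783, p(73)=6185689, p(74)=7089500, p(75)=8118264, p(76)=9289091, p(77)=10619863, p(78)=12132164, p(79)=13848650, p(80)=15796476, p(81)=18004327, p(82)=20506255, p(83)=23338469, p(84)=26543660, p(85)=30167357, p(86)=34262962, p(87)=38887673, p(88)=44108109, p(89)=49995925, p(90)=56634173, p(91)=64112359, p(92)=72533807, p(93)=82010177, p(94)=92669720, p(95)=104651419, p(96)=118114304, p(97)=133230930, p(98)=150198136, p(99)=169229875.
Final step: p(100) = p(99) + p(98) - p(95) - p(93) + p(88) + p(85) - p(78) - p(74) + p(65) + p(60) - p(49) - p(43) + p(30) + p(23) - p(8) - p(0)
= 169229875 + 150198136 - 104651419 - 82010177 + 44108109 + 30167357 - 12132164 - 7089500 + 2012558 + 966467 - 173525 - 63261 + 5604 + 1255 - 22 - 1
= 190569292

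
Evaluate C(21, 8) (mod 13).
1

Using Lucas' theorem:
Write n=21 and k=8 in base 13:
n in base 13: [1, 8]
k in base 13: [0, 8]
C(21,8) mod 13 = ∏ C(n_i, k_i) mod 13
Digit binomials (mod 13): C(1,0) = 1; C(8,8) = 1
Product: 1 × 1 = 1 ≡ 1 (mod 13)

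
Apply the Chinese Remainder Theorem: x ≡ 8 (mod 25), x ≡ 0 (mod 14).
308

Using Chinese Remainder Theorem:
M = 25 × 14 = 350
M1 = 14, M2 = 25
y1 = 14^(-1) mod 25 = 9
y2 = 25^(-1) mod 14 = 9
x = (8×14×9 + 0×25×9) mod 350 = 308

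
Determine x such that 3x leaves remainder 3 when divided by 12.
x ≡ 1 (mod 4)

gcd(3, 12) = 3, which divides 3, so solutions exist.
Divide through by 3: x ≡ 1 (mod 4).
The coefficient of x is now 1, so x ≡ 1 (mod 4).
Check: 3 × 1 = 3 ≡ 3 (mod 12).
x ≡ 1 (mod 4), giving 3 solutions mod 12.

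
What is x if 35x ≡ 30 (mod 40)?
x ≡ 2 (mod 8)

gcd(35, 40) = 5, which divides 30, so solutions exist.
Divide through by 5: 7x ≡ 6 (mod 8).
Find 7^(-1) mod 8 by the extended Euclidean algorithm:
8 = 1 × 7 + 1  ⟹  1 = (1)·8 + (-1)·7
So (-1)·7 ≡ 1 (mod 8), i.e. 7^(-1) ≡ -1 ≡ 7 (mod 8).
x ≡ 7 × 6 = 42 ≡ 2 (mod 8).
Check: 35 × 2 = 70 ≡ 30 (mod 40).
x ≡ 2 (mod 8), giving 5 solutions mod 40.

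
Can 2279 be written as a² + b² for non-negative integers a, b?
Not possible

Factorization: 2279 = 43 × 53
By Fermat: n is sum of two squares iff every prime p ≡ 3 (mod 4) appears to even power.
Prime(s) ≡ 3 (mod 4) with odd exponent: [(43, 1)]
Therefore 2279 cannot be expressed as a² + b².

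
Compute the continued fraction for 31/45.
[0; 1, 2, 4, 1, 2]

Euclidean algorithm steps:
31 = 0 × 45 + 31
45 = 1 × 31 + 14
31 = 2 × 14 + 3
14 = 4 × 3 + 2
3 = 1 × 2 + 1
2 = 2 × 1 + 0
Continued fraction: [0; 1, 2, 4, 1, 2]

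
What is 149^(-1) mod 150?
149

gcd(149, 150) = 1, so the inverse exists.
Extended Euclidean algorithm on (150, 149):
150 = 1 × 149 + 1  ⟹  1 = (1)·150 + (-1)·149
So (-1)·149 ≡ 1 (mod 150), i.e. 149^(-1) ≡ -1 ≡ 149 (mod 150).
Check: 149 × 149 = 22201 ≡ 1 (mod 150)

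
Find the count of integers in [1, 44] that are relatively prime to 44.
20

44 = 2^2 × 11
φ(n) = n × ∏(1 - 1/p) for each prime p dividing n
φ(44) = 44 × (1 - 1/2) × (1 - 1/11) = 20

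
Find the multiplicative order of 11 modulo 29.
28

29 is prime, so ord(11) divides φ(29) = 28.
Divisors of 28: 1, 2, 4, 7, 14, 28.
Repeated squaring: 11^1 ≡ 11, 11^2 ≡ 5, 11^4 ≡ 25, 11^8 ≡ 16, 11^16 ≡ 24 (mod 29).
Test 11^d mod 29 for each divisor d in increasing order:
11^1 ≡ 11
11^2 ≡ 5
11^4 ≡ 25
11^7 = 11^4·11^2·11^1 ≡ 12
11^14 = 11^8·11^4·11^2 ≡ 28
11^28 = 11^16·11^8·11^4 ≡ 1  ← first divisor giving 1
The order is 28.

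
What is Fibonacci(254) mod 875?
622

Matrix identity: Q^n = [[F_(n+1), F_n], [F_n, F_(n-1)]] with Q = [[1,1],[1,0]].
n = 254 = 11111110₂. Square-and-multiply, entries mod 875:
Q^1 = [[1,1],[1,0]]
Q^3 = (Q^1)²·Q = [[3,2],[2,1]]
Q^7 = (Q^3)²·Q = [[21,13],[13,8]]
Q^15 = (Q^7)²·Q = [[112,610],[610,377]]
Q^31 = (Q^15)²·Q = [[434,519],[519,790]]
Q^63 = (Q^31)²·Q = [[98,92],[92,6]]
Q^127 = (Q^63)²·Q = [[511,568],[568,818]]
Q^254 = (Q^127)² = [[120,622],[622,373]]
F_254 mod 875 = Q^254[0][1] = 622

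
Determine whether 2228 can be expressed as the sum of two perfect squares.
28² + 38² (a=28, b=38)

Factorization: 2228 = 2^2 × 557
By Fermat: n is sum of two squares iff every prime p ≡ 3 (mod 4) appears to even power.
All primes ≡ 3 (mod 4) appear to even power.
Search a = 0, 1, 2, … for 2228 - a² a perfect square: first hit at a = 28: 2228 - 784 = 1444 = 38².
2228 = 28² + 38² = 784 + 1444 ✓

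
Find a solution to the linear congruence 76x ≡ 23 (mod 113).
x ≡ 91 (mod 113)

gcd(76, 113) = 1, which divides 23, so solutions exist.
Find 76^(-1) mod 113 by the extended Euclidean algorithm:
113 = 1 × 76 + 37  ⟹  37 = (1)·113 + (-1)·76
76 = 2 × 37 + 2  ⟹  2 = (-2)·113 + (3)·76
37 = 18 × 2 + 1  ⟹  1 = (37)·113 + (-55)·76
So (-55)·76 ≡ 1 (mod 113), i.e. 76^(-1) ≡ -55 ≡ 58 (mod 113).
x ≡ 58 × 23 = 1334 ≡ 91 (mod 113).
Check: 76 × 91 = 6916 ≡ 23 (mod 113).
Unique solution: x ≡ 91 (mod 113)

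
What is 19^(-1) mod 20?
19

gcd(19, 20) = 1, so the inverse exists.
Extended Euclidean algorithm on (20, 19):
20 = 1 × 19 + 1  ⟹  1 = (1)·20 + (-1)·19
So (-1)·19 ≡ 1 (mod 20), i.e. 19^(-1) ≡ -1 ≡ 19 (mod 20).
Check: 19 × 19 = 361 ≡ 1 (mod 20)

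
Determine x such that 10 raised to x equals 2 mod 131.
83

Baby-step giant-step with step n = ⌈√131⌉ = 12.
Baby steps 10^j mod 131 (j:value) for j=0..11: 0:1, 1:10, 2:100, 3:83, 4:44, 5:47, 6:77, 7:115, 8:102, 9:103, 10:113, 11:82.
Giant-step multiplier: 10^(-12) ≡ 10^(130-12) = 10^118 ≡ 27 (mod 131).
Giant steps γ_i = 2·27^i mod 131: γ_0=2, γ_1=54, γ_2=17, γ_3=66, γ_4=79, γ_5=37, γ_6=82 (in table at j=11).
x = i·n + j = 6·12 + 11 = 83.
Check: 10^83 ≡ 2 (mod 131).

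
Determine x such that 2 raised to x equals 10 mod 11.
5

Baby-step giant-step with step n = ⌈√11⌉ = 4.
Baby steps 2^j mod 11 (j:value) for j=0..3: 0:1, 1:2, 2:4, 3:8.
Giant-step multiplier: 2^(-4) ≡ 2^(10-4) = 2^6 ≡ 9 (mod 11).
Giant steps γ_i = 10·9^i mod 11: γ_0=10, γ_1=2 (in table at j=1).
x = i·n + j = 1·4 + 1 = 5.
Check: 2^5 ≡ 10 (mod 11).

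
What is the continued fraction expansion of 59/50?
[1; 5, 1, 1, 4]

Euclidean algorithm steps:
59 = 1 × 50 + 9
50 = 5 × 9 + 5
9 = 1 × 5 + 4
5 = 1 × 4 + 1
4 = 4 × 1 + 0
Continued fraction: [1; 5, 1, 1, 4]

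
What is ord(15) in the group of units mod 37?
36

37 is prime, so ord(15) divides φ(37) = 36.
Divisors of 36: 1, 2, 3, 4, 6, 9, 12, 18, 36.
Repeated squaring: 15^1 ≡ 15, 15^2 ≡ 3, 15^4 ≡ 9, 15^8 ≡ 7, 15^16 ≡ 12, 15^32 ≡ 33 (mod 37).
Test 15^d mod 37 for each divisor d in increasing order:
15^1 ≡ 15
15^2 ≡ 3
15^3 = 15^2·15^1 ≡ 8
15^4 ≡ 9
15^6 = 15^4·15^2 ≡ 27
15^9 = 15^8·15^1 ≡ 31
15^12 = 15^8·15^4 ≡ 26
15^18 = 15^16·15^2 ≡ 36
15^36 = 15^32·15^4 ≡ 1  ← first divisor giving 1
The order is 36.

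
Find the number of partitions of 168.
228204732751

p(n) counts ways to write n as a sum of positive integers (order ignored).
Euler's pentagonal recurrence: p(k) = p(k-1) + p(k-2) - p(k-5) - p(k-7) + p(k-12) + p(k-15) - ... (offsets j(3j∓1)/2, signs ++--, p(0)=1, p(<0)=0).
DP table for k = 0..167: p(0)=1, p(1)=1, p(2)=2, p(3)=3, p(4)=5, p(5)=7, p(6)=11, p(7)=15, p(8)=22, p(9)=30, p(10)=42, p(11)=56, p(12)=77, p(13)=101, p(14)=135, p(15)=176, p(16)=231, p(17)=297, p(18)=385, p(19)=490, p(20)=627, p(21)=792, p(22)=1002, p(23)=1255, p(24)=1575, p(25)=1958, p(26)=2436, p(27)=3010, p(28)=3718, p(29)=4565, p(30)=5604, p(31)=6842, p(32)=8349, p(33)=10143, p(34)=12310, p(35)=14883, p(36)=17977, p(37)=21637, p(38)=26015, p(39)=31185, p(40)=37338, p(41)=44583, p(42)=53174, p(43)=63261, p(44)=75175, p(45)=89134, p(46)=105558, p(47)=124754, p(48)=147273, p(49)=173525, p(50)=204226, p(51)=239943, p(52)=281589, p(53)=329931, p(54)=386155, p(55)=451276, p(56)=526823, p(57)=614154, p(58)=715220, p(59)=831820, p(60)=966467, p(61)=1121505, p(62)=1300156, p(63)=1505499, p(64)=1741630, p(65)=2012558, p(66)=2323520, p(67)=2679689, p(68)=3087735, p(69)=3554345, p(70)=4087968, p(71)=4697205, p(72)=5392783, p(73)=6185689, p(74)=7089500, p(75)=8118264, p(76)=9289091, p(77)=10619863, p(78)=12132164, p(79)=13848650, p(80)=15796476, p(81)=18004327, p(82)=20506255, p(83)=23338469, p(84)=26543660, p(85)=30167357, p(86)=34262962, p(87)=38887673, p(88)=44108109, p(89)=49995925, p(90)=56634173, p(91)=64112359, p(92)=72533807, p(93)=82010177, p(94)=92669720, p(95)=104651419, p(96)=118114304, p(97)=133230930, p(98)=150198136, p(99)=169229875, p(100)=190569292, p(101)=214481126, p(102)=241265379, p(103)=271248950, p(104)=304801365, p(105)=342325709, p(106)=384276336, p(107)=431149389, p(108)=483502844, p(109)=541946240, p(110)=607163746, p(111)=679903203, p(112)=761002156, p(113)=851376628, p(114)=952050665, p(115)=1064144451, p(116)=1188908248, p(117)=1327710076, p(118)=1482074143, p(119)=1653668665, p(120)=1844349560, p(121)=2056148051, p(122)=2291320912, p(123)=2552338241, p(124)=2841940500, p(125)=3163127352, p(126)=3519222692, p(127)=3913864295, p(128)=4351078600, p(129)=4835271870, p(130)=5371315400, p(131)=5964539504, p(132)=6620830889, p(133)=7346629512, p(134)=8149040695, p(135)=9035836076, p(136)=10015581680, p(137)=11097645016, p(138)=12292341831, p(139)=13610949895, p(140)=15065878135, p(141)=16670689208, p(142)=18440293320, p(143)=20390982757, p(144)=22540654445, p(145)=24908858009, p(146)=27517052599, p(147)=30388671978, p(148)=33549419497, p(149)=37027355200, p(150)=40853235313, p(151)=45060624582, p(152)=49686288421, p(153)=54770336324, p(154)=60356673280, p(155)=66493182097, p(156)=73232243759, p(157)=80630964769, p(158)=88751778802, p(159)=97662728555, p(160)=107438159466, p(161)=118159068427, p(162)=129913904637, p(163)=142798995930, p(164)=156919475295, p(165)=172389800255, p(166)=189334822579, p(167)=207890420102.
Final step: p(168) = p(167) + p(166) - p(163) - p(161) + p(156) + p(153) - p(146) - p(142) + p(133) + p(128) - p(117) - p(111) + p(98) + p(91) - p(76) - p(68) + p(51) + p(42) - p(23) - p(13)
= 207890420102 + 189334822579 - 142798995930 - 118159068427 + 73232243759 + 54770336324 - 27517052599 - 18440293320 + 7346629512 + 4351078600 - 1327710076 - 679903203 + 150198136 + 64112359 - 9289091 - 3087735 + 239943 + 53174 - 1255 - 101
= 228204732751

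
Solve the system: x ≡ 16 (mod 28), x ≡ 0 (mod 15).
240

Using Chinese Remainder Theorem:
M = 28 × 15 = 420
M1 = 15, M2 = 28
y1 = 15^(-1) mod 28 = 15
y2 = 28^(-1) mod 15 = 7
x = (16×15×15 + 0×28×7) mod 420 = 240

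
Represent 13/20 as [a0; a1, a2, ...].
[0; 1, 1, 1, 6]

Euclidean algorithm steps:
13 = 0 × 20 + 13
20 = 1 × 13 + 7
13 = 1 × 7 + 6
7 = 1 × 6 + 1
6 = 6 × 1 + 0
Continued fraction: [0; 1, 1, 1, 6]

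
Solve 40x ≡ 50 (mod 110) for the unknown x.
x ≡ 4 (mod 11)

gcd(40, 110) = 10, which divides 50, so solutions exist.
Divide through by 10: 4x ≡ 5 (mod 11).
Find 4^(-1) mod 11 by the extended Euclidean algorithm:
11 = 2 × 4 + 3  ⟹  3 = (1)·11 + (-2)·4
4 = 1 × 3 + 1  ⟹  1 = (-1)·11 + (3)·4
So (3)·4 ≡ 1 (mod 11), i.e. 4^(-1) ≡ 3 (mod 11).
x ≡ 3 × 5 = 15 ≡ 4 (mod 11).
Check: 40 × 4 = 160 ≡ 50 (mod 110).
x ≡ 4 (mod 11), giving 10 solutions mod 110.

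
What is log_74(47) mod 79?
67

Baby-step giant-step with step n = ⌈√79⌉ = 9.
Baby steps 74^j mod 79 (j:value) for j=0..8: 0:1, 1:74, 2:25, 3:33, 4:72, 5:35, 6:62, 7:6, 8:49.
Giant-step multiplier: 74^(-9) ≡ 74^(78-9) = 74^69 ≡ 69 (mod 79).
Giant steps γ_i = 47·69^i mod 79: γ_0=47, γ_1=4, γ_2=39, γ_3=5, γ_4=29, γ_5=26, γ_6=56, γ_7=72 (in table at j=4).
x = i·n + j = 7·9 + 4 = 67.
Check: 74^67 ≡ 47 (mod 79).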